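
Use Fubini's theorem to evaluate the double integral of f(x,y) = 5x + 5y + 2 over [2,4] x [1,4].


By Fubini, integrate in x first, then y.
Step 1: Fix y, integrate over x in [2,4]:
  integral(5x + 5y + 2, x=2..4)
  = 5*(4^2 - 2^2)/2 + (5y + 2)*(4 - 2)
  = 30 + (5y + 2)*2
  = 30 + 10y + 4
  = 34 + 10y
Step 2: Integrate over y in [1,4]:
  integral(34 + 10y, y=1..4)
  = 34*3 + 10*(4^2 - 1^2)/2
  = 102 + 75
  = 177


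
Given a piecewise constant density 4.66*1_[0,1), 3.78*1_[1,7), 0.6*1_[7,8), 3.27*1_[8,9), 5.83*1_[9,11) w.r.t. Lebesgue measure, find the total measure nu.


Integrate each piece of the Radon-Nikodym derivative:
Step 1: integral_0^1 4.66 dx = 4.66*(1-0) = 4.66*1 = 4.66
Step 2: integral_1^7 3.78 dx = 3.78*(7-1) = 3.78*6 = 22.68
Step 3: integral_7^8 0.6 dx = 0.6*(8-7) = 0.6*1 = 0.6
Step 4: integral_8^9 3.27 dx = 3.27*(9-8) = 3.27*1 = 3.27
Step 5: integral_9^11 5.83 dx = 5.83*(11-9) = 5.83*2 = 11.66
Total: 4.66 + 22.68 + 0.6 + 3.27 + 11.66 = 42.87


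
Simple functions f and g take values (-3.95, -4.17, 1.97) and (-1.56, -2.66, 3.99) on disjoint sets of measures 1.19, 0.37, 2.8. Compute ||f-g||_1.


Step 1: Compute differences f_i - g_i:
  -3.95 - -1.56 = -2.39
  -4.17 - -2.66 = -1.51
  1.97 - 3.99 = -2.02
Step 2: Compute |diff|^1 * measure for each set:
  |-2.39|^1 * 1.19 = 2.39 * 1.19 = 2.8441
  |-1.51|^1 * 0.37 = 1.51 * 0.37 = 0.5587
  |-2.02|^1 * 2.8 = 2.02 * 2.8 = 5.656
Step 3: Sum = 9.0588
Step 4: ||f-g||_1 = (9.0588)^(1/1) = 9.0588


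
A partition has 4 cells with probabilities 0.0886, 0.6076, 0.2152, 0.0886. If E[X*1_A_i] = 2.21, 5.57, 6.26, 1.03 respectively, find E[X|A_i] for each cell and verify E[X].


For each cell A_i: E[X|A_i] = E[X*1_A_i] / P(A_i)
Step 1: E[X|A_1] = 2.21 / 0.0886 = 24.943567
Step 2: E[X|A_2] = 5.57 / 0.6076 = 9.167215
Step 3: E[X|A_3] = 6.26 / 0.2152 = 29.089219
Step 4: E[X|A_4] = 1.03 / 0.0886 = 11.625282
Verification: E[X] = sum E[X*1_A_i] = 2.21 + 5.57 + 6.26 + 1.03 = 15.07


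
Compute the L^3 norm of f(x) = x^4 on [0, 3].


Step 1: ||f||_3 = (integral_0^3 |x^4|^3 dx)^(1/3)
     = (integral_0^3 x^12 dx)^(1/3)
Step 2: integral_0^3 x^12 dx = [x^13/(13)] from 0 to 3 = 3^13/13
     = 1594323/13 = 122640.230769
Step 3: ||f||_3 = (122640.230769)^(1/3) = 49.683363


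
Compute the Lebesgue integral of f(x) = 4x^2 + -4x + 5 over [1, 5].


The Lebesgue integral of a Riemann-integrable function agrees with the Riemann integral.
Antiderivative F(x) = (4/3)x^3 + (-4/2)x^2 + 5x
F(5) = (4/3)*5^3 + (-4/2)*5^2 + 5*5
     = (4/3)*125 + (-4/2)*25 + 5*5
     = 166.666667 + -50 + 25
     = 141.666667
F(1) = 4.333333
Integral = F(5) - F(1) = 141.666667 - 4.333333 = 137.333333


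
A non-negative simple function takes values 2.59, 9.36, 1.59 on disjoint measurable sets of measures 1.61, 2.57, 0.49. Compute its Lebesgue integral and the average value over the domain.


Step 1: Integral = sum(value_i * measure_i)
= 2.59*1.61 + 9.36*2.57 + 1.59*0.49
= 4.1699 + 24.0552 + 0.7791
= 29.0042
Step 2: Total measure of domain = 1.61 + 2.57 + 0.49 = 4.67
Step 3: Average value = 29.0042 / 4.67 = 6.210749


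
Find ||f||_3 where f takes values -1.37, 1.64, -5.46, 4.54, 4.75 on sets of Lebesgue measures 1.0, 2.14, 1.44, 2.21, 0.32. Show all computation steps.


Step 1: Compute |f_i|^3 for each value:
  |-1.37|^3 = 2.571353
  |1.64|^3 = 4.410944
  |-5.46|^3 = 162.771336
  |4.54|^3 = 93.576664
  |4.75|^3 = 107.171875
Step 2: Multiply by measures and sum:
  2.571353 * 1.0 = 2.571353
  4.410944 * 2.14 = 9.43942
  162.771336 * 1.44 = 234.390724
  93.576664 * 2.21 = 206.804427
  107.171875 * 0.32 = 34.295
Sum = 2.571353 + 9.43942 + 234.390724 + 206.804427 + 34.295 = 487.500924
Step 3: Take the p-th root:
||f||_3 = (487.500924)^(1/3) = 7.87031


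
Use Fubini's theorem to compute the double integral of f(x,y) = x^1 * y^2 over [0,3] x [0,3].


By Fubini's theorem, the double integral factors as a product of single integrals:
Step 1: integral_0^3 x^1 dx = [x^2/2] from 0 to 3
     = 3^2/2 = 4.5
Step 2: integral_0^3 y^2 dy = [y^3/3] from 0 to 3
     = 3^3/3 = 9
Step 3: Double integral = 4.5 * 9 = 40.5


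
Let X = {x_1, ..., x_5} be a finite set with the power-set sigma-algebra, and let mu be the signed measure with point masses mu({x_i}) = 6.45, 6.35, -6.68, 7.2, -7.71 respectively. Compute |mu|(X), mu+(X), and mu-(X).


Step 1: Every measurable set is a union of atoms (the cells / points), so a Hahn decomposition is
  obtained by grouping atoms by sign: P = union of atoms with mu > 0, N = union of the remaining atoms.
  Atoms in P (indices): 1, 2, 4;  atoms in N (indices): 3, 5
  Positive values: 6.45, 6.35, 7.2
  Negative values: -6.68, -7.71
Step 2: mu+(X) = mu(P) = sum of positive atom values = 20
Step 3: mu-(X) = -mu(N) = sum of |negative atom values| = 14.39
Step 4: |mu|(X) = mu+(X) + mu-(X) = 20 + 14.39 = 34.39


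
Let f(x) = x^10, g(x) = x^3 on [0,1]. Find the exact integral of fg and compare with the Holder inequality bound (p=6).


Step 1: Exact integral of f*g = integral(x^13, 0, 1) = 1/14
     = 0.071429
Step 2: Holder bound with p=6, q=1.2:
  ||f||_p = (integral x^60 dx)^(1/6) = (1/61)^(1/6) = 0.504017
  ||g||_q = (integral x^3.6 dx)^(1/1.2) = (1/4.6)^(1/1.2) = 0.280351
Step 3: Holder bound = ||f||_p * ||g||_q = 0.504017 * 0.280351 = 0.141302
Verification: 0.071429 <= 0.141302 (Holder holds)


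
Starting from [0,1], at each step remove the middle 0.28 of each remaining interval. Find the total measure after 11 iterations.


Step 1: At each step, fraction remaining = 1 - 0.28 = 0.72
Step 2: After 11 steps, measure = (0.72)^11
Result = 0.026956


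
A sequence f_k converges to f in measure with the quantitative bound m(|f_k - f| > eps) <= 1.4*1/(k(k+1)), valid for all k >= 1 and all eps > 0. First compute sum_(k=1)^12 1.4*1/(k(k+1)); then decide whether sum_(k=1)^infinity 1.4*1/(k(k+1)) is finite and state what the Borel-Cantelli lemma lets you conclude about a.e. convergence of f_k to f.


Step 1: List the terms 1.4*1/(k(k+1)) for k = 1 to 12:
  k=1: 0.7
  k=2: 0.233333
  k=3: 0.116667
  k=4: 0.07
  k=5: 0.046667
  k=6: 0.033333
  k=7: 0.025
  k=8: 0.019444
  k=9: 0.015556
  k=10: 0.012727
  k=11: 0.010606
  k=12: 0.008974
Step 2: Partial sum = 0.7 + 0.233333 + 0.116667 + 0.07 + 0.046667 + 0.033333 + 0.025 + 0.019444 + 0.015556 + 0.012727 + 0.010606 + 0.008974
     = 1.292308
Step 3: The full series sum_(k>=1) 1.4*1/(k(k+1)) converges (telescoping series sum 1/(k(k+1)) = 1; a constant multiple of a convergent series converges).
Step 4: Fix eps > 0. Since sum_k m(|f_k - f| > eps) < infinity, the Borel-Cantelli lemma gives
        m(limsup_k {|f_k - f| > eps}) = 0, i.e. for a.e. x, |f_k(x) - f(x)| <= eps for all large k.
        Applying this with eps = 1/j for j = 1, 2, ... and intersecting the countably many full-measure sets,
        for a.e. x we get limsup_k |f_k(x) - f(x)| <= 1/j for every j, hence f_k -> f almost everywhere.
Conclusion: series converges; Borel-Cantelli yields f_k -> f a.e.


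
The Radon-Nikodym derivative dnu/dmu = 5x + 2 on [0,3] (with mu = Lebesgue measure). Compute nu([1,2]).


nu(A) = integral_A (dnu/dmu) dmu = integral_1^2 (5x + 2) dx
Step 1: Antiderivative F(x) = (5/2)x^2 + 2x
Step 2: F(2) = (5/2)*2^2 + 2*2 = 10 + 4 = 14
Step 3: F(1) = (5/2)*1^2 + 2*1 = 2.5 + 2 = 4.5
Step 4: nu([1,2]) = F(2) - F(1) = 14 - 4.5 = 9.5


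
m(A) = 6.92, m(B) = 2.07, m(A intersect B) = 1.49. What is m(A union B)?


By inclusion-exclusion: m(A u B) = m(A) + m(B) - m(A n B)
= 6.92 + 2.07 - 1.49
= 7.5


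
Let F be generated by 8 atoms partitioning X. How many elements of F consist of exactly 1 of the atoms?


Each element of F is a union of some subset of the 8 atoms.
Elements that are unions of exactly 1 atoms correspond to 1-element subsets of the 8 atoms.
Count = C(8, 1) = 8! / (1! * 7!) = 8.


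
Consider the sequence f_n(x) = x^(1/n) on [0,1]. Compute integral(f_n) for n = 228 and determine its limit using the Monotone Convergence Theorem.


At n = 228: f_228(x) = x^(1/228).
Step 1: integral(x^(1/228), 0, 1) = [x^(1/228+1) / (1/228+1)] from 0 to 1
     = 1 / (1/228 + 1) = 1 / ((228+1)/228) = 228/(228+1)
     = 228/229 = 0.995633
Step 2: As n -> infinity, f_n(x) = x^(1/n) -> 1 for x in (0,1], and f_n is increasing in n.
By MCT, lim_n integral(f_n) = integral(lim_n f_n) = integral(1, 0, 1) = 1.
Step 3: Verify convergence: 228/229 = 0.995633 -> 1


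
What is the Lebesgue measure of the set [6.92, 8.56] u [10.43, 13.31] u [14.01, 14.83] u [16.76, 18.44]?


For pairwise disjoint intervals, m(union) = sum of lengths.
= (8.56 - 6.92) + (13.31 - 10.43) + (14.83 - 14.01) + (18.44 - 16.76)
= 1.64 + 2.88 + 0.82 + 1.68
= 7.02


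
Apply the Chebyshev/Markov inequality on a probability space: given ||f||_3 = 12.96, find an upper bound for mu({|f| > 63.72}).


Chebyshev/Markov inequality: mu(|f| > eps) <= (||f||_p / eps)^p
Step 1: ||f||_3 / eps = 12.96 / 63.72 = 0.20339
Step 2: Raise to power p = 3:
  (0.20339)^3 = 0.008414
Step 3: Therefore mu(|f| > 63.72) <= 0.008414


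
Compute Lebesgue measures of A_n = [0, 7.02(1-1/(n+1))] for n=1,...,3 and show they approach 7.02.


By continuity of measure from below: if A_n increases to A, then m(A_n) -> m(A).
Here A = [0, 7.02], so m(A) = 7.02
Step 1: a_1 = 7.02*(1 - 1/2) = 3.51, m(A_1) = 3.51
Step 2: a_2 = 7.02*(1 - 1/3) = 4.68, m(A_2) = 4.68
Step 3: a_3 = 7.02*(1 - 1/4) = 5.265, m(A_3) = 5.265
Limit: m(A_n) -> m([0,7.02]) = 7.02


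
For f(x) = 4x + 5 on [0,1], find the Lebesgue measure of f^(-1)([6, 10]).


f^(-1)([6, 10]) = {x : 6 <= 4x + 5 <= 10}
Solving: (6 - 5)/4 <= x <= (10 - 5)/4
= [0.25, 1.25]
Intersecting with [0,1]: [0.25, 1]
Measure = 1 - 0.25 = 0.75


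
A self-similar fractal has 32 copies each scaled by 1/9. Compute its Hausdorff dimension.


For a self-similar set with N copies scaled by 1/r:
dim_H = log(N)/log(r) = log(32)/log(9)
= 3.465736/2.197225
= 1.577324


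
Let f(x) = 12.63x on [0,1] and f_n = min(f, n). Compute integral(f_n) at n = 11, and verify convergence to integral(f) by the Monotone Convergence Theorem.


f(x) = 12.63x on [0,1]; f_n(x) = min(12.63x, n). At n = 11:
Step 1: f(x) reaches 11 at x = 11/12.63 = 0.870942
Step 2: integral(f_11) = integral(12.63x, 0, 0.870942) + integral(11, 0.870942, 1)
       = 12.63*0.870942^2/2 + 11*(1 - 0.870942)
       = 4.790182 + 1.419636
       = 6.209818
Step 3: As n -> infinity, f_n increases to f, so by MCT integral(f_n) -> integral(f) = 12.63/2 = 6.315.
Convergence: integral(f_11) = 6.209818 -> 6.315 as n -> infinity


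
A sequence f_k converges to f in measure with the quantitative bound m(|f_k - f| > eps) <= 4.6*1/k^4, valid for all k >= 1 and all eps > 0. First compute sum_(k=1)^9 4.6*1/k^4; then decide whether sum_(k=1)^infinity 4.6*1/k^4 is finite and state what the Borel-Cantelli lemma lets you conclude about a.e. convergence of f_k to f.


Step 1: List the terms 4.6*1/k^4 for k = 1 to 9:
  k=1: 4.6
  k=2: 0.2875
  k=3: 0.05679
  k=4: 0.017969
  k=5: 0.00736
  k=6: 0.003549
  k=7: 0.001916
  k=8: 0.001123
  k=9: 7.011126e-04
Step 2: Partial sum = 4.6 + 0.2875 + 0.05679 + 0.017969 + 0.00736 + 0.003549 + 0.001916 + 0.001123 + 7.011126e-04
     = 4.976908
Step 3: The full series sum_(k>=1) 4.6*1/k^4 converges (p-series with p = 4 > 1; a constant multiple of a convergent series converges).
Step 4: Fix eps > 0. Since sum_k m(|f_k - f| > eps) < infinity, the Borel-Cantelli lemma gives
        m(limsup_k {|f_k - f| > eps}) = 0, i.e. for a.e. x, |f_k(x) - f(x)| <= eps for all large k.
        Applying this with eps = 1/j for j = 1, 2, ... and intersecting the countably many full-measure sets,
        for a.e. x we get limsup_k |f_k(x) - f(x)| <= 1/j for every j, hence f_k -> f almost everywhere.
Conclusion: series converges; Borel-Cantelli yields f_k -> f a.e.


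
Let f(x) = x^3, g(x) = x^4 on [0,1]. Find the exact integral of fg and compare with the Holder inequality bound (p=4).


Step 1: Exact integral of f*g = integral(x^7, 0, 1) = 1/8
     = 0.125
Step 2: Holder bound with p=4, q=1.333333:
  ||f||_p = (integral x^12 dx)^(1/4) = (1/13)^(1/4) = 0.52664
  ||g||_q = (integral x^5.333333 dx)^(1/1.333333) = (1/6.333333)^(1/1.333333) = 0.250482
Step 3: Holder bound = ||f||_p * ||g||_q = 0.52664 * 0.250482 = 0.131914
Verification: 0.125 <= 0.131914 (Holder holds)


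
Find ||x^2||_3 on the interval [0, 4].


Step 1: ||f||_3 = (integral_0^4 |x^2|^3 dx)^(1/3)
     = (integral_0^4 x^6 dx)^(1/3)
Step 2: integral_0^4 x^6 dx = [x^7/(7)] from 0 to 4 = 4^7/7
     = 16384/7 = 2340.571429
Step 3: ||f||_3 = (2340.571429)^(1/3) = 13.277225


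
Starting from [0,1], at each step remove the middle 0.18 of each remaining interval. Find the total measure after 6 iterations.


Step 1: At each step, fraction remaining = 1 - 0.18 = 0.82
Step 2: After 6 steps, measure = (0.82)^6
Step 3: Computing the power step by step:
  After step 1: 0.82
  After step 2: 0.6724
  After step 3: 0.551368
  After step 4: 0.452122
  After step 5: 0.37074
  ...
Result = 0.304007


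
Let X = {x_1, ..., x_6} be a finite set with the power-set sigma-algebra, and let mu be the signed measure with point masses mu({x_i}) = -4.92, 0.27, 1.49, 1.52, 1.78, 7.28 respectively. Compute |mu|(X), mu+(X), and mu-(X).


Step 1: Every measurable set is a union of atoms (the cells / points), so a Hahn decomposition is
  obtained by grouping atoms by sign: P = union of atoms with mu > 0, N = union of the remaining atoms.
  Atoms in P (indices): 2, 3, 4, 5, 6;  atoms in N (indices): 1
  Positive values: 0.27, 1.49, 1.52, 1.78, 7.28
  Negative values: -4.92
Step 2: mu+(X) = mu(P) = sum of positive atom values = 12.34
Step 3: mu-(X) = -mu(N) = sum of |negative atom values| = 4.92
Step 4: |mu|(X) = mu+(X) + mu-(X) = 12.34 + 4.92 = 17.26


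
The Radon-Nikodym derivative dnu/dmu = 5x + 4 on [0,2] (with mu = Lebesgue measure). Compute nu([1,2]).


nu(A) = integral_A (dnu/dmu) dmu = integral_1^2 (5x + 4) dx
Step 1: Antiderivative F(x) = (5/2)x^2 + 4x
Step 2: F(2) = (5/2)*2^2 + 4*2 = 10 + 8 = 18
Step 3: F(1) = (5/2)*1^2 + 4*1 = 2.5 + 4 = 6.5
Step 4: nu([1,2]) = F(2) - F(1) = 18 - 6.5 = 11.5


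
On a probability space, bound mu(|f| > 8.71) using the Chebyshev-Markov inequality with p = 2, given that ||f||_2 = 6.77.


Chebyshev/Markov inequality: mu(|f| > eps) <= (||f||_p / eps)^p
Step 1: ||f||_2 / eps = 6.77 / 8.71 = 0.777268
Step 2: Raise to power p = 2:
  (0.777268)^2 = 0.604145
Step 3: Therefore mu(|f| > 8.71) <= 0.604145


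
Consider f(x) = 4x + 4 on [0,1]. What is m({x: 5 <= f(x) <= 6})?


f^(-1)([5, 6]) = {x : 5 <= 4x + 4 <= 6}
Solving: (5 - 4)/4 <= x <= (6 - 4)/4
= [0.25, 0.5]
Intersecting with [0,1]: [0.25, 0.5]
Measure = 0.5 - 0.25 = 0.25


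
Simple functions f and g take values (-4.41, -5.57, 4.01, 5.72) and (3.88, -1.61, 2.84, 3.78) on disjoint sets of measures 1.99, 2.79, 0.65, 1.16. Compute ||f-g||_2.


Step 1: Compute differences f_i - g_i:
  -4.41 - 3.88 = -8.29
  -5.57 - -1.61 = -3.96
  4.01 - 2.84 = 1.17
  5.72 - 3.78 = 1.94
Step 2: Compute |diff|^2 * measure for each set:
  |-8.29|^2 * 1.99 = 68.7241 * 1.99 = 136.760959
  |-3.96|^2 * 2.79 = 15.6816 * 2.79 = 43.751664
  |1.17|^2 * 0.65 = 1.3689 * 0.65 = 0.889785
  |1.94|^2 * 1.16 = 3.7636 * 1.16 = 4.365776
Step 3: Sum = 185.768184
Step 4: ||f-g||_2 = (185.768184)^(1/2) = 13.62968


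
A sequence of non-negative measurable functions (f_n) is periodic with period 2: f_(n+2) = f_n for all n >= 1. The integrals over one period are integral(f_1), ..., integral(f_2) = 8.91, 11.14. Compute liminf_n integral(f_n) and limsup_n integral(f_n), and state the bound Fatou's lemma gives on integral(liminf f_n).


The sequence (integral(f_n)) is periodic with period 2, repeating the values 8.91, 11.14 indefinitely.
Step 1: For a periodic sequence, every tail (a_m, a_(m+1), ...) contains all 2 period values infinitely often.
Step 2: Hence inf of every tail = min of the period values = min(8.91, 11.14) = 8.91.
        liminf_n integral(f_n) = sup over m of (inf of tail from m) = 8.91.
Step 3: Similarly sup of every tail = max of the period values = 11.14.
        limsup_n integral(f_n) = 11.14.
Step 4: Fatou's lemma: integral(liminf_n f_n) <= liminf_n integral(f_n) = 8.91.
        So the integral of the pointwise liminf is at most 8.91.


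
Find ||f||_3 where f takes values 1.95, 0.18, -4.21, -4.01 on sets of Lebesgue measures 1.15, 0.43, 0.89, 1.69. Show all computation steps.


Step 1: Compute |f_i|^3 for each value:
  |1.95|^3 = 7.414875
  |0.18|^3 = 0.005832
  |-4.21|^3 = 74.618461
  |-4.01|^3 = 64.481201
Step 2: Multiply by measures and sum:
  7.414875 * 1.15 = 8.527106
  0.005832 * 0.43 = 0.002508
  74.618461 * 0.89 = 66.41043
  64.481201 * 1.69 = 108.97323
Sum = 8.527106 + 0.002508 + 66.41043 + 108.97323 = 183.913274
Step 3: Take the p-th root:
||f||_3 = (183.913274)^(1/3) = 5.68684


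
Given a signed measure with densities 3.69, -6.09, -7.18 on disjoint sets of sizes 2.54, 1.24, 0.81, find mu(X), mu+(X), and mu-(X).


Step 1: Compute signed measure on each set:
  Set 1: 3.69 * 2.54 = 9.3726
  Set 2: -6.09 * 1.24 = -7.5516
  Set 3: -7.18 * 0.81 = -5.8158
Step 2: Total signed measure = (9.3726) + (-7.5516) + (-5.8158)
     = -3.9948
Step 3: Positive part mu+(X) = sum of positive contributions = 9.3726
Step 4: Negative part mu-(X) = |sum of negative contributions| = 13.3674


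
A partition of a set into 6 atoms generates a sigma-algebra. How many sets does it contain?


Each element of the sigma-algebra is a union of some subset of the 6 atoms.
The number of such subsets is 2^6 = 64.


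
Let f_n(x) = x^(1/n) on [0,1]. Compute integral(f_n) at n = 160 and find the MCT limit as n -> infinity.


At n = 160: f_160(x) = x^(1/160).
Step 1: integral(x^(1/160), 0, 1) = [x^(1/160+1) / (1/160+1)] from 0 to 1
     = 1 / (1/160 + 1) = 1 / ((160+1)/160) = 160/(160+1)
     = 160/161 = 0.993789
Step 2: As n -> infinity, f_n(x) = x^(1/n) -> 1 for x in (0,1], and f_n is increasing in n.
By MCT, lim_n integral(f_n) = integral(lim_n f_n) = integral(1, 0, 1) = 1.
Step 3: Verify convergence: 160/161 = 0.993789 -> 1


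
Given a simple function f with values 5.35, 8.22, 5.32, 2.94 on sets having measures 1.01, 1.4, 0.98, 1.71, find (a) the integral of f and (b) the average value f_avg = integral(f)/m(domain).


Step 1: Integral = sum(value_i * measure_i)
= 5.35*1.01 + 8.22*1.4 + 5.32*0.98 + 2.94*1.71
= 5.4035 + 11.508 + 5.2136 + 5.0274
= 27.1525
Step 2: Total measure of domain = 1.01 + 1.4 + 0.98 + 1.71 = 5.1
Step 3: Average value = 27.1525 / 5.1 = 5.32402


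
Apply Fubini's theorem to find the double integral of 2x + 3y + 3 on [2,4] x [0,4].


By Fubini, integrate in x first, then y.
Step 1: Fix y, integrate over x in [2,4]:
  integral(2x + 3y + 3, x=2..4)
  = 2*(4^2 - 2^2)/2 + (3y + 3)*(4 - 2)
  = 12 + (3y + 3)*2
  = 12 + 6y + 6
  = 18 + 6y
Step 2: Integrate over y in [0,4]:
  integral(18 + 6y, y=0..4)
  = 18*4 + 6*(4^2 - 0^2)/2
  = 72 + 48
  = 120


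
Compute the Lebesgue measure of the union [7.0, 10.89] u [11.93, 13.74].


For pairwise disjoint intervals, m(union) = sum of lengths.
= (10.89 - 7.0) + (13.74 - 11.93)
= 3.89 + 1.81
= 5.7


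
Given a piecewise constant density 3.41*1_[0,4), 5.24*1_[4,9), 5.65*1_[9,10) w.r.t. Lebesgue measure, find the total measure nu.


Integrate each piece of the Radon-Nikodym derivative:
Step 1: integral_0^4 3.41 dx = 3.41*(4-0) = 3.41*4 = 13.64
Step 2: integral_4^9 5.24 dx = 5.24*(9-4) = 5.24*5 = 26.2
Step 3: integral_9^10 5.65 dx = 5.65*(10-9) = 5.65*1 = 5.65
Total: 13.64 + 26.2 + 5.65 = 45.49


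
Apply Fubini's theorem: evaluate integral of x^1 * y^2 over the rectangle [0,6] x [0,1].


By Fubini's theorem, the double integral factors as a product of single integrals:
Step 1: integral_0^6 x^1 dx = [x^2/2] from 0 to 6
     = 6^2/2 = 18
Step 2: integral_0^1 y^2 dy = [y^3/3] from 0 to 1
     = 1^3/3 = 0.333333
Step 3: Double integral = 18 * 0.333333 = 6


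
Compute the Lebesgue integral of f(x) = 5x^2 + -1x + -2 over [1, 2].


The Lebesgue integral of a Riemann-integrable function agrees with the Riemann integral.
Antiderivative F(x) = (5/3)x^3 + (-1/2)x^2 + -2x
F(2) = (5/3)*2^3 + (-1/2)*2^2 + -2*2
     = (5/3)*8 + (-1/2)*4 + -2*2
     = 13.333333 + -2 + -4
     = 7.333333
F(1) = -0.833333
Integral = F(2) - F(1) = 7.333333 - -0.833333 = 8.166667


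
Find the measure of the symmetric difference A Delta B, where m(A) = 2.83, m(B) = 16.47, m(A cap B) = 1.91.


m(A Delta B) = m(A) + m(B) - 2*m(A n B)
= 2.83 + 16.47 - 2*1.91
= 2.83 + 16.47 - 3.82
= 15.48


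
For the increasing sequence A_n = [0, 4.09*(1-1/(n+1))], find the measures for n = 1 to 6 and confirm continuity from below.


By continuity of measure from below: if A_n increases to A, then m(A_n) -> m(A).
Here A = [0, 4.09], so m(A) = 4.09
Step 1: a_1 = 4.09*(1 - 1/2) = 2.045, m(A_1) = 2.045
Step 2: a_2 = 4.09*(1 - 1/3) = 2.7267, m(A_2) = 2.7267
Step 3: a_3 = 4.09*(1 - 1/4) = 3.0675, m(A_3) = 3.0675
Step 4: a_4 = 4.09*(1 - 1/5) = 3.272, m(A_4) = 3.272
Step 5: a_5 = 4.09*(1 - 1/6) = 3.4083, m(A_5) = 3.4083
Step 6: a_6 = 4.09*(1 - 1/7) = 3.5057, m(A_6) = 3.5057
Limit: m(A_n) -> m([0,4.09]) = 4.09


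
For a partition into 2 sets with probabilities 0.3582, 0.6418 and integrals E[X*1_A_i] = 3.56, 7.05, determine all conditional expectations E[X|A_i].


For each cell A_i: E[X|A_i] = E[X*1_A_i] / P(A_i)
Step 1: E[X|A_1] = 3.56 / 0.3582 = 9.938582
Step 2: E[X|A_2] = 7.05 / 0.6418 = 10.98473
Verification: E[X] = sum E[X*1_A_i] = 3.56 + 7.05 = 10.61


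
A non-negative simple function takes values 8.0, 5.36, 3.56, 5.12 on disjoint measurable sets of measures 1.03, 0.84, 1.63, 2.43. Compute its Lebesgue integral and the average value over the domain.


Step 1: Integral = sum(value_i * measure_i)
= 8.0*1.03 + 5.36*0.84 + 3.56*1.63 + 5.12*2.43
= 8.24 + 4.5024 + 5.8028 + 12.4416
= 30.9868
Step 2: Total measure of domain = 1.03 + 0.84 + 1.63 + 2.43 = 5.93
Step 3: Average value = 30.9868 / 5.93 = 5.22543


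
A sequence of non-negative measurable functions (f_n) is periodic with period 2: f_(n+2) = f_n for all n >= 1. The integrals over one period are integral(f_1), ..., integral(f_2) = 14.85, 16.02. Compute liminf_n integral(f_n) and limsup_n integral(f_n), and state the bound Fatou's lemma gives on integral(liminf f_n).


The sequence (integral(f_n)) is periodic with period 2, repeating the values 14.85, 16.02 indefinitely.
Step 1: For a periodic sequence, every tail (a_m, a_(m+1), ...) contains all 2 period values infinitely often.
Step 2: Hence inf of every tail = min of the period values = min(14.85, 16.02) = 14.85.
        liminf_n integral(f_n) = sup over m of (inf of tail from m) = 14.85.
Step 3: Similarly sup of every tail = max of the period values = 16.02.
        limsup_n integral(f_n) = 16.02.
Step 4: Fatou's lemma: integral(liminf_n f_n) <= liminf_n integral(f_n) = 14.85.
        So the integral of the pointwise liminf is at most 14.85.


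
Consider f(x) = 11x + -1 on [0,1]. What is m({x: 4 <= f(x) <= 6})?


f^(-1)([4, 6]) = {x : 4 <= 11x + -1 <= 6}
Solving: (4 - -1)/11 <= x <= (6 - -1)/11
= [0.454545, 0.636364]
Intersecting with [0,1]: [0.454545, 0.636364]
Measure = 0.636364 - 0.454545 = 0.181818


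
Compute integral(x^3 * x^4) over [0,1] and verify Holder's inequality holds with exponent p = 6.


Step 1: Exact integral of f*g = integral(x^7, 0, 1) = 1/8
     = 0.125
Step 2: Holder bound with p=6, q=1.2:
  ||f||_p = (integral x^18 dx)^(1/6) = (1/19)^(1/6) = 0.612173
  ||g||_q = (integral x^4.8 dx)^(1/1.2) = (1/5.8)^(1/1.2) = 0.231105
Step 3: Holder bound = ||f||_p * ||g||_q = 0.612173 * 0.231105 = 0.141477
Verification: 0.125 <= 0.141477 (Holder holds)


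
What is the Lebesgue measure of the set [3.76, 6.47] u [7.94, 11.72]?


For pairwise disjoint intervals, m(union) = sum of lengths.
= (6.47 - 3.76) + (11.72 - 7.94)
= 2.71 + 3.78
= 6.49


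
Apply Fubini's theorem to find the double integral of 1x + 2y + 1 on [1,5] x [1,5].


By Fubini, integrate in x first, then y.
Step 1: Fix y, integrate over x in [1,5]:
  integral(1x + 2y + 1, x=1..5)
  = 1*(5^2 - 1^2)/2 + (2y + 1)*(5 - 1)
  = 12 + (2y + 1)*4
  = 12 + 8y + 4
  = 16 + 8y
Step 2: Integrate over y in [1,5]:
  integral(16 + 8y, y=1..5)
  = 16*4 + 8*(5^2 - 1^2)/2
  = 64 + 96
  = 160


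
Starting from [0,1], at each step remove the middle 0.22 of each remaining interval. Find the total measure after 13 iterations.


Step 1: At each step, fraction remaining = 1 - 0.22 = 0.78
Step 2: After 13 steps, measure = (0.78)^13
Result = 0.039558


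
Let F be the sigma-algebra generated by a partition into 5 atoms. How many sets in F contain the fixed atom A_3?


Each element of F is a union of some subset S of the 5 atoms.
The element contains A_3 iff A_3 is in S.
So we count subsets S of {A_1,...,A_5} with A_3 in S: choose freely among the other 4 atoms.
Count = 2^(5-1) = 2^4 = 16.


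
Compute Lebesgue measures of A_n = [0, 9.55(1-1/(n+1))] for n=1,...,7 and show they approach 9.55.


By continuity of measure from below: if A_n increases to A, then m(A_n) -> m(A).
Here A = [0, 9.55], so m(A) = 9.55
Step 1: a_1 = 9.55*(1 - 1/2) = 4.775, m(A_1) = 4.775
Step 2: a_2 = 9.55*(1 - 1/3) = 6.3667, m(A_2) = 6.3667
Step 3: a_3 = 9.55*(1 - 1/4) = 7.1625, m(A_3) = 7.1625
Step 4: a_4 = 9.55*(1 - 1/5) = 7.64, m(A_4) = 7.64
Step 5: a_5 = 9.55*(1 - 1/6) = 7.9583, m(A_5) = 7.9583
Step 6: a_6 = 9.55*(1 - 1/7) = 8.1857, m(A_6) = 8.1857
Step 7: a_7 = 9.55*(1 - 1/8) = 8.3563, m(A_7) = 8.3563
Limit: m(A_n) -> m([0,9.55]) = 9.55


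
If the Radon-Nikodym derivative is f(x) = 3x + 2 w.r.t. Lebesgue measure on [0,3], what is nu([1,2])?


nu(A) = integral_A (dnu/dmu) dmu = integral_1^2 (3x + 2) dx
Step 1: Antiderivative F(x) = (3/2)x^2 + 2x
Step 2: F(2) = (3/2)*2^2 + 2*2 = 6 + 4 = 10
Step 3: F(1) = (3/2)*1^2 + 2*1 = 1.5 + 2 = 3.5
Step 4: nu([1,2]) = F(2) - F(1) = 10 - 3.5 = 6.5


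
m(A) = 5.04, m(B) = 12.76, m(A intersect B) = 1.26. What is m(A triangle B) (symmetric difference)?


m(A Delta B) = m(A) + m(B) - 2*m(A n B)
= 5.04 + 12.76 - 2*1.26
= 5.04 + 12.76 - 2.52
= 15.28


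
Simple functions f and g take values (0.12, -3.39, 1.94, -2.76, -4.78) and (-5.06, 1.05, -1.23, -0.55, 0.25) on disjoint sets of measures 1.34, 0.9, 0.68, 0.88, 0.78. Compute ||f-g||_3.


Step 1: Compute differences f_i - g_i:
  0.12 - -5.06 = 5.18
  -3.39 - 1.05 = -4.44
  1.94 - -1.23 = 3.17
  -2.76 - -0.55 = -2.21
  -4.78 - 0.25 = -5.03
Step 2: Compute |diff|^3 * measure for each set:
  |5.18|^3 * 1.34 = 138.991832 * 1.34 = 186.249055
  |-4.44|^3 * 0.9 = 87.528384 * 0.9 = 78.775546
  |3.17|^3 * 0.68 = 31.855013 * 0.68 = 21.661409
  |-2.21|^3 * 0.88 = 10.793861 * 0.88 = 9.498598
  |-5.03|^3 * 0.78 = 127.263527 * 0.78 = 99.265551
Step 3: Sum = 395.450158
Step 4: ||f-g||_3 = (395.450158)^(1/3) = 7.34002


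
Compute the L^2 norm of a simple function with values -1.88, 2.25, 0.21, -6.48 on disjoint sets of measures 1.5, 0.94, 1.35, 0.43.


Step 1: Compute |f_i|^2 for each value:
  |-1.88|^2 = 3.5344
  |2.25|^2 = 5.0625
  |0.21|^2 = 0.0441
  |-6.48|^2 = 41.9904
Step 2: Multiply by measures and sum:
  3.5344 * 1.5 = 5.3016
  5.0625 * 0.94 = 4.75875
  0.0441 * 1.35 = 0.059535
  41.9904 * 0.43 = 18.055872
Sum = 5.3016 + 4.75875 + 0.059535 + 18.055872 = 28.175757
Step 3: Take the p-th root:
||f||_2 = (28.175757)^(1/2) = 5.308084


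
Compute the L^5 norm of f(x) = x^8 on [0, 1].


Step 1: ||f||_5 = (integral_0^1 |x^8|^5 dx)^(1/5)
     = (integral_0^1 x^40 dx)^(1/5)
Step 2: integral_0^1 x^40 dx = [x^41/(41)] from 0 to 1 = 1^41/41
     = 1/41 = 0.02439
Step 3: ||f||_5 = (0.02439)^(1/5) = 0.475821


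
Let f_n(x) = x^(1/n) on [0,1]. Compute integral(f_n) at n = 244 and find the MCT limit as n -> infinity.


At n = 244: f_244(x) = x^(1/244).
Step 1: integral(x^(1/244), 0, 1) = [x^(1/244+1) / (1/244+1)] from 0 to 1
     = 1 / (1/244 + 1) = 1 / ((244+1)/244) = 244/(244+1)
     = 244/245 = 0.995918
Step 2: As n -> infinity, f_n(x) = x^(1/n) -> 1 for x in (0,1], and f_n is increasing in n.
By MCT, lim_n integral(f_n) = integral(lim_n f_n) = integral(1, 0, 1) = 1.
Step 3: Verify convergence: 244/245 = 0.995918 -> 1


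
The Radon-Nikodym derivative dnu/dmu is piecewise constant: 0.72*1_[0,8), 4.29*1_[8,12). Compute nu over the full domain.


Integrate each piece of the Radon-Nikodym derivative:
Step 1: integral_0^8 0.72 dx = 0.72*(8-0) = 0.72*8 = 5.76
Step 2: integral_8^12 4.29 dx = 4.29*(12-8) = 4.29*4 = 17.16
Total: 5.76 + 17.16 = 22.92


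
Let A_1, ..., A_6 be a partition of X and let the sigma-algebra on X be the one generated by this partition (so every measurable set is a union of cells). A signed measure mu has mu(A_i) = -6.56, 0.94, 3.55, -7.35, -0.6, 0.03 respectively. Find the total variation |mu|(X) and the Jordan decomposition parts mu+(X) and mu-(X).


Step 1: Every measurable set is a union of atoms (the cells / points), so a Hahn decomposition is
  obtained by grouping atoms by sign: P = union of atoms with mu > 0, N = union of the remaining atoms.
  Atoms in P (indices): 2, 3, 6;  atoms in N (indices): 1, 4, 5
  Positive values: 0.94, 3.55, 0.03
  Negative values: -6.56, -7.35, -0.6
Step 2: mu+(X) = mu(P) = sum of positive atom values = 4.52
Step 3: mu-(X) = -mu(N) = sum of |negative atom values| = 14.51
Step 4: |mu|(X) = mu+(X) + mu-(X) = 4.52 + 14.51 = 19.03


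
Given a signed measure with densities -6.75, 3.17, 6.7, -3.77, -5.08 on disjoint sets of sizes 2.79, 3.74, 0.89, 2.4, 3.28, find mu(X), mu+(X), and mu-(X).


Step 1: Compute signed measure on each set:
  Set 1: -6.75 * 2.79 = -18.8325
  Set 2: 3.17 * 3.74 = 11.8558
  Set 3: 6.7 * 0.89 = 5.963
  Set 4: -3.77 * 2.4 = -9.048
  Set 5: -5.08 * 3.28 = -16.6624
Step 2: Total signed measure = (-18.8325) + (11.8558) + (5.963) + (-9.048) + (-16.6624)
     = -26.7241
Step 3: Positive part mu+(X) = sum of positive contributions = 17.8188
Step 4: Negative part mu-(X) = |sum of negative contributions| = 44.5429


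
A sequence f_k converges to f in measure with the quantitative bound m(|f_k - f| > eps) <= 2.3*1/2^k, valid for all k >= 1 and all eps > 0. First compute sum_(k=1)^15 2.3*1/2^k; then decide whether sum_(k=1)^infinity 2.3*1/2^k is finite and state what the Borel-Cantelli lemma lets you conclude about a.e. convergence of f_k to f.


Step 1: List the terms 2.3*1/2^k for k = 1 to 15:
  k=1: 1.15
  k=2: 0.575
  k=3: 0.2875
  k=4: 0.14375
  k=5: 0.071875
  k=6: 0.035937
  k=7: 0.017969
  k=8: 0.008984
  k=9: 0.004492
  k=10: 0.002246
  k=11: 0.001123
  k=12: 5.615234e-04
  k=13: 2.807617e-04
  k=14: 1.403809e-04
  k=15: 7.019043e-05
Step 2: Partial sum = 1.15 + 0.575 + 0.2875 + 0.14375 + 0.071875 + 0.035937 + 0.017969 + 0.008984 + 0.004492 + 0.002246 + 0.001123 + 5.615234e-04 + 2.807617e-04 + 1.403809e-04 + 7.019043e-05
     = 2.29993
Step 3: The full series sum_(k>=1) 2.3*1/2^k converges (geometric series with ratio 1/2 < 1; a constant multiple of a convergent series converges).
Step 4: Fix eps > 0. Since sum_k m(|f_k - f| > eps) < infinity, the Borel-Cantelli lemma gives
        m(limsup_k {|f_k - f| > eps}) = 0, i.e. for a.e. x, |f_k(x) - f(x)| <= eps for all large k.
        Applying this with eps = 1/j for j = 1, 2, ... and intersecting the countably many full-measure sets,
        for a.e. x we get limsup_k |f_k(x) - f(x)| <= 1/j for every j, hence f_k -> f almost everywhere.
Conclusion: series converges; Borel-Cantelli yields f_k -> f a.e.


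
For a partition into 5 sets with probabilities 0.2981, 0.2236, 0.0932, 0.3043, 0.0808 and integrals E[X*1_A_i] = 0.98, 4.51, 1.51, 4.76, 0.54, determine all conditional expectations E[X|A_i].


For each cell A_i: E[X|A_i] = E[X*1_A_i] / P(A_i)
Step 1: E[X|A_1] = 0.98 / 0.2981 = 3.287487
Step 2: E[X|A_2] = 4.51 / 0.2236 = 20.169946
Step 3: E[X|A_3] = 1.51 / 0.0932 = 16.201717
Step 4: E[X|A_4] = 4.76 / 0.3043 = 15.642458
Step 5: E[X|A_5] = 0.54 / 0.0808 = 6.683168
Verification: E[X] = sum E[X*1_A_i] = 0.98 + 4.51 + 1.51 + 4.76 + 0.54 = 12.3


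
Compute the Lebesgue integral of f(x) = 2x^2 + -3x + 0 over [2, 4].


The Lebesgue integral of a Riemann-integrable function agrees with the Riemann integral.
Antiderivative F(x) = (2/3)x^3 + (-3/2)x^2 + 0x
F(4) = (2/3)*4^3 + (-3/2)*4^2 + 0*4
     = (2/3)*64 + (-3/2)*16 + 0*4
     = 42.666667 + -24 + 0
     = 18.666667
F(2) = -0.666667
Integral = F(4) - F(2) = 18.666667 - -0.666667 = 19.333333


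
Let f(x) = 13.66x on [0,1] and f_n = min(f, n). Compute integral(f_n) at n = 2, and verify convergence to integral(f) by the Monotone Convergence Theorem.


f(x) = 13.66x on [0,1]; f_n(x) = min(13.66x, n). At n = 2:
Step 1: f(x) reaches 2 at x = 2/13.66 = 0.146413
Step 2: integral(f_2) = integral(13.66x, 0, 0.146413) + integral(2, 0.146413, 1)
       = 13.66*0.146413^2/2 + 2*(1 - 0.146413)
       = 0.146413 + 1.707174
       = 1.853587
Step 3: As n -> infinity, f_n increases to f, so by MCT integral(f_n) -> integral(f) = 13.66/2 = 6.83.
Convergence: integral(f_2) = 1.853587 -> 6.83 as n -> infinity


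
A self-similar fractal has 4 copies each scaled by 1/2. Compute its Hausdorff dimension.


For a self-similar set with N copies scaled by 1/r:
dim_H = log(N)/log(r) = log(4)/log(2)
= 1.386294/0.693147
= 2


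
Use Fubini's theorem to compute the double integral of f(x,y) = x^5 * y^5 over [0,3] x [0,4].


By Fubini's theorem, the double integral factors as a product of single integrals:
Step 1: integral_0^3 x^5 dx = [x^6/6] from 0 to 3
     = 3^6/6 = 121.5
Step 2: integral_0^4 y^5 dy = [y^6/6] from 0 to 4
     = 4^6/6 = 682.666667
Step 3: Double integral = 121.5 * 682.666667 = 82944


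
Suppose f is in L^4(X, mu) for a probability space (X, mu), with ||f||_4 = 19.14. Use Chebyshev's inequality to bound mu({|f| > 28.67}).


Chebyshev/Markov inequality: mu(|f| > eps) <= (||f||_p / eps)^p
Step 1: ||f||_4 / eps = 19.14 / 28.67 = 0.667597
Step 2: Raise to power p = 4:
  (0.667597)^4 = 0.198636
Step 3: Therefore mu(|f| > 28.67) <= 0.198636


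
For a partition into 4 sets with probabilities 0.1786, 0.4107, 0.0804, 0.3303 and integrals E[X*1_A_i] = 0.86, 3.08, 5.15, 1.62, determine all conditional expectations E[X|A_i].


For each cell A_i: E[X|A_i] = E[X*1_A_i] / P(A_i)
Step 1: E[X|A_1] = 0.86 / 0.1786 = 4.81523
Step 2: E[X|A_2] = 3.08 / 0.4107 = 7.499391
Step 3: E[X|A_3] = 5.15 / 0.0804 = 64.054726
Step 4: E[X|A_4] = 1.62 / 0.3303 = 4.904632
Verification: E[X] = sum E[X*1_A_i] = 0.86 + 3.08 + 5.15 + 1.62 = 10.71


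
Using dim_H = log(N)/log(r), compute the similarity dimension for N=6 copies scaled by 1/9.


For a self-similar set with N copies scaled by 1/r:
dim_H = log(N)/log(r) = log(6)/log(9)
= 1.791759/2.197225
= 0.815465


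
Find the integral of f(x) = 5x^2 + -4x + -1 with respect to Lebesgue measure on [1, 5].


The Lebesgue integral of a Riemann-integrable function agrees with the Riemann integral.
Antiderivative F(x) = (5/3)x^3 + (-4/2)x^2 + -1x
F(5) = (5/3)*5^3 + (-4/2)*5^2 + -1*5
     = (5/3)*125 + (-4/2)*25 + -1*5
     = 208.333333 + -50 + -5
     = 153.333333
F(1) = -1.333333
Integral = F(5) - F(1) = 153.333333 - -1.333333 = 154.666667


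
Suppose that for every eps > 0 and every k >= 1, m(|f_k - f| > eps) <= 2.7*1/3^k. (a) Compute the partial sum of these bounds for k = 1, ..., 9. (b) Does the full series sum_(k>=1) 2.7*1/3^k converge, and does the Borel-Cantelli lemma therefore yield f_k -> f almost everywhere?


Step 1: List the terms 2.7*1/3^k for k = 1 to 9:
  k=1: 0.9
  k=2: 0.3
  k=3: 0.1
  k=4: 0.033333
  k=5: 0.011111
  k=6: 0.003704
  k=7: 0.001235
  k=8: 4.115226e-04
  k=9: 1.371742e-04
Step 2: Partial sum = 0.9 + 0.3 + 0.1 + 0.033333 + 0.011111 + 0.003704 + 0.001235 + 4.115226e-04 + 1.371742e-04
     = 1.349931
Step 3: The full series sum_(k>=1) 2.7*1/3^k converges (geometric series with ratio 1/3 < 1; a constant multiple of a convergent series converges).
Step 4: Fix eps > 0. Since sum_k m(|f_k - f| > eps) < infinity, the Borel-Cantelli lemma gives
        m(limsup_k {|f_k - f| > eps}) = 0, i.e. for a.e. x, |f_k(x) - f(x)| <= eps for all large k.
        Applying this with eps = 1/j for j = 1, 2, ... and intersecting the countably many full-measure sets,
        for a.e. x we get limsup_k |f_k(x) - f(x)| <= 1/j for every j, hence f_k -> f almost everywhere.
Conclusion: series converges; Borel-Cantelli yields f_k -> f a.e.


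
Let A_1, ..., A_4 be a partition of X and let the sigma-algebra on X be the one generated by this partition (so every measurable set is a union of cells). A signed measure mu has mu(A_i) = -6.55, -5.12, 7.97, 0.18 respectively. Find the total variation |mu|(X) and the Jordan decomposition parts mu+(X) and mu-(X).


Step 1: Every measurable set is a union of atoms (the cells / points), so a Hahn decomposition is
  obtained by grouping atoms by sign: P = union of atoms with mu > 0, N = union of the remaining atoms.
  Atoms in P (indices): 3, 4;  atoms in N (indices): 1, 2
  Positive values: 7.97, 0.18
  Negative values: -6.55, -5.12
Step 2: mu+(X) = mu(P) = sum of positive atom values = 8.15
Step 3: mu-(X) = -mu(N) = sum of |negative atom values| = 11.67
Step 4: |mu|(X) = mu+(X) + mu-(X) = 8.15 + 11.67 = 19.82


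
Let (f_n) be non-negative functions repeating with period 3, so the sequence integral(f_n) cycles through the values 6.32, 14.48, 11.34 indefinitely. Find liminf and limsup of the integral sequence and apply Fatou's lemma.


The sequence (integral(f_n)) is periodic with period 3, repeating the values 6.32, 14.48, 11.34 indefinitely.
Step 1: For a periodic sequence, every tail (a_m, a_(m+1), ...) contains all 3 period values infinitely often.
Step 2: Hence inf of every tail = min of the period values = min(6.32, 14.48, 11.34) = 6.32.
        liminf_n integral(f_n) = sup over m of (inf of tail from m) = 6.32.
Step 3: Similarly sup of every tail = max of the period values = 14.48.
        limsup_n integral(f_n) = 14.48.
Step 4: Fatou's lemma: integral(liminf_n f_n) <= liminf_n integral(f_n) = 6.32.
        So the integral of the pointwise liminf is at most 6.32.


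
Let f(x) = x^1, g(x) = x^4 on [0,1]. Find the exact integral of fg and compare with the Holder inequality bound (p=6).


Step 1: Exact integral of f*g = integral(x^5, 0, 1) = 1/6
     = 0.166667
Step 2: Holder bound with p=6, q=1.2:
  ||f||_p = (integral x^6 dx)^(1/6) = (1/7)^(1/6) = 0.72302
  ||g||_q = (integral x^4.8 dx)^(1/1.2) = (1/5.8)^(1/1.2) = 0.231105
Step 3: Holder bound = ||f||_p * ||g||_q = 0.72302 * 0.231105 = 0.167094
Verification: 0.166667 <= 0.167094 (Holder holds)


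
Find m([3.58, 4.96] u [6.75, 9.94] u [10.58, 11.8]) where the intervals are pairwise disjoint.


For pairwise disjoint intervals, m(union) = sum of lengths.
= (4.96 - 3.58) + (9.94 - 6.75) + (11.8 - 10.58)
= 1.38 + 3.19 + 1.22
= 5.79


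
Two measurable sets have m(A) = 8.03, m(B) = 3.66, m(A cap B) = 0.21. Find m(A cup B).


By inclusion-exclusion: m(A u B) = m(A) + m(B) - m(A n B)
= 8.03 + 3.66 - 0.21
= 11.48


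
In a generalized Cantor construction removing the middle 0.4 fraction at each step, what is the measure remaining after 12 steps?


Step 1: At each step, fraction remaining = 1 - 0.4 = 0.6
Step 2: After 12 steps, measure = (0.6)^12
Result = 0.002177


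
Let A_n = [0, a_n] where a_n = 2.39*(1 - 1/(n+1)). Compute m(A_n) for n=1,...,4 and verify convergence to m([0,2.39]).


By continuity of measure from below: if A_n increases to A, then m(A_n) -> m(A).
Here A = [0, 2.39], so m(A) = 2.39
Step 1: a_1 = 2.39*(1 - 1/2) = 1.195, m(A_1) = 1.195
Step 2: a_2 = 2.39*(1 - 1/3) = 1.5933, m(A_2) = 1.5933
Step 3: a_3 = 2.39*(1 - 1/4) = 1.7925, m(A_3) = 1.7925
Step 4: a_4 = 2.39*(1 - 1/5) = 1.912, m(A_4) = 1.912
Limit: m(A_n) -> m([0,2.39]) = 2.39


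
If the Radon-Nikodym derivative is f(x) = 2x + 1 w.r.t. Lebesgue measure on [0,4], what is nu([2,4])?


nu(A) = integral_A (dnu/dmu) dmu = integral_2^4 (2x + 1) dx
Step 1: Antiderivative F(x) = (2/2)x^2 + 1x
Step 2: F(4) = (2/2)*4^2 + 1*4 = 16 + 4 = 20
Step 3: F(2) = (2/2)*2^2 + 1*2 = 4 + 2 = 6
Step 4: nu([2,4]) = F(4) - F(2) = 20 - 6 = 14


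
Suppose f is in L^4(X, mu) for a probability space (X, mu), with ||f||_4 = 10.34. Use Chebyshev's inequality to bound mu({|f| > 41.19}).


Chebyshev/Markov inequality: mu(|f| > eps) <= (||f||_p / eps)^p
Step 1: ||f||_4 / eps = 10.34 / 41.19 = 0.251032
Step 2: Raise to power p = 4:
  (0.251032)^4 = 0.003971
Step 3: Therefore mu(|f| > 41.19) <= 0.003971
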